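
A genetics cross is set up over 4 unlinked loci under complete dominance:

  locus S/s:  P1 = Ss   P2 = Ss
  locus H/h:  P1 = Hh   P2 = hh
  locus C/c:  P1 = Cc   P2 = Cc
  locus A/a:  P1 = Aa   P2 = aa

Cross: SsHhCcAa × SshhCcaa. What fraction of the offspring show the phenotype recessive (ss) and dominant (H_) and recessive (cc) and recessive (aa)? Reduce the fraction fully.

SsHhCcAa gametes: SHCA×1, SHCa×1, SHcA×1, SHca×1, ShCA×1, ShCa×1, ShcA×1, Shca×1, sHCA×1, sHCa×1, sHcA×1, sHca×1, shCA×1, shCa×1, shcA×1, shca×1
SshhCcaa gametes: ShCa×4, Shca×4, shCa×4, shca×4
SsHhCcAa×SshhCcaa grid (16·16=256): SSHhCCAa=4 SSHhCCaa=4 SSHhCcAa=8 SSHhCcaa=8 SSHhccAa=4 SSHhccaa=4 SShhCCAa=4 SShhCCaa=4 SShhCcAa=8 SShhCcaa=8 SShhccAa=4 SShhccaa=4 SsHhCCAa=8 SsHhCCaa=8 SsHhCcAa=16 SsHhCcaa=16 SsHhccAa=8 SsHhccaa=8 SshhCCAa=8 SshhCCaa=8 SshhCcAa=16 SshhCcaa=16 SshhccAa=8 Sshhccaa=8 ssHhCCAa=4 ssHhCCaa=4 ssHhCcAa=8 ssHhCcaa=8 ssHhccAa=4 ssHhccaa=4 sshhCCAa=4 sshhCCaa=4 sshhCcAa=8 sshhCcaa=8 sshhccAa=4 sshhccaa=4
ss H_ cc aa hits 4/256; gcd=4; 4÷4/256÷4 = 1/64

P(ss H_ cc aa) = 1/64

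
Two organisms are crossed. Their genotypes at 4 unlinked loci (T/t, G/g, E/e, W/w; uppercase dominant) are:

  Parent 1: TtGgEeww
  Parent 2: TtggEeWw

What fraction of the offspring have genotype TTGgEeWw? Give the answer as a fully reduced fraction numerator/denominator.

P(TTGgEeWw) = 1/32

TtGgEeww gametes: TGEw×2, TGew×2, TgEw×2, Tgew×2, tGEw×2, tGew×2, tgEw×2, tgew×2
TtggEeWw gametes: TgEW×2, TgEw×2, TgeW×2, Tgew×2, tgEW×2, tgEw×2, tgeW×2, tgew×2
TtGgEeww×TtggEeWw grid (16·16=256): TTGgEEWw=4 TTGgEEww=4 TTGgEeWw=8 TTGgEeww=8 TTGgeeWw=4 TTGgeeww=4 TTggEEWw=4 TTggEEww=4 TTggEeWw=8 TTggEeww=8 TTggeeWw=4 TTggeeww=4 TtGgEEWw=8 TtGgEEww=8 TtGgEeWw=16 TtGgEeww=16 TtGgeeWw=8 TtGgeeww=8 TtggEEWw=8 TtggEEww=8 TtggEeWw=16 TtggEeww=16 TtggeeWw=8 Ttggeeww=8 ttGgEEWw=4 ttGgEEww=4 ttGgEeWw=8 ttGgEeww=8 ttGgeeWw=4 ttGgeeww=4 ttggEEWw=4 ttggEEww=4 ttggEeWw=8 ttggEeww=8 ttggeeWw=4 ttggeeww=4
TTGgEeWw hits 8/256; gcd=8; 8÷8/256÷8 = 1/32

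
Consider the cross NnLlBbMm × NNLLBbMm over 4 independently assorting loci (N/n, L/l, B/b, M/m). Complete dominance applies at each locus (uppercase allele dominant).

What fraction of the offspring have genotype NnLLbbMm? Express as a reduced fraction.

NnLlBbMm gametes: NLBM×1, NLBm×1, NLbM×1, NLbm×1, NlBM×1, NlBm×1, NlbM×1, Nlbm×1, nLBM×1, nLBm×1, nLbM×1, nLbm×1, nlBM×1, nlBm×1, nlbM×1, nlbm×1
NNLLBbMm gametes: NLBM×4, NLBm×4, NLbM×4, NLbm×4
NnLlBbMm×NNLLBbMm grid (16·16=256): NNLLBBMM=4 NNLLBBMm=8 NNLLBBmm=4 NNLLBbMM=8 NNLLBbMm=16 NNLLBbmm=8 NNLLbbMM=4 NNLLbbMm=8 NNLLbbmm=4 NNLlBBMM=4 NNLlBBMm=8 NNLlBBmm=4 NNLlBbMM=8 NNLlBbMm=16 NNLlBbmm=8 NNLlbbMM=4 NNLlbbMm=8 NNLlbbmm=4 NnLLBBMM=4 NnLLBBMm=8 NnLLBBmm=4 NnLLBbMM=8 NnLLBbMm=16 NnLLBbmm=8 NnLLbbMM=4 NnLLbbMm=8 NnLLbbmm=4 NnLlBBMM=4 NnLlBBMm=8 NnLlBBmm=4 NnLlBbMM=8 NnLlBbMm=16 NnLlBbmm=8 NnLlbbMM=4 NnLlbbMm=8 NnLlbbmm=4
NnLLbbMm hits 8/256; gcd=8; 8÷8/256÷8 = 1/32

P(NnLLbbMm) = 1/32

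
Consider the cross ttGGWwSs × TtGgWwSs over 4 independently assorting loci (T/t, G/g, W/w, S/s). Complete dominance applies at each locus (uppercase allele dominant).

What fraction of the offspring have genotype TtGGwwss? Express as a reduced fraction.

P(TtGGwwss) = 1/64

ttGGWwSs gametes: tGWS×4, tGWs×4, tGwS×4, tGws×4
TtGgWwSs gametes: TGWS×1, TGWs×1, TGwS×1, TGws×1, TgWS×1, TgWs×1, TgwS×1, Tgws×1, tGWS×1, tGWs×1, tGwS×1, tGws×1, tgWS×1, tgWs×1, tgwS×1, tgws×1
ttGGWwSs×TtGgWwSs grid (16·16=256): TtGGWWSS=4 TtGGWWSs=8 TtGGWWss=4 TtGGWwSS=8 TtGGWwSs=16 TtGGWwss=8 TtGGwwSS=4 TtGGwwSs=8 TtGGwwss=4 TtGgWWSS=4 TtGgWWSs=8 TtGgWWss=4 TtGgWwSS=8 TtGgWwSs=16 TtGgWwss=8 TtGgwwSS=4 TtGgwwSs=8 TtGgwwss=4 ttGGWWSS=4 ttGGWWSs=8 ttGGWWss=4 ttGGWwSS=8 ttGGWwSs=16 ttGGWwss=8 ttGGwwSS=4 ttGGwwSs=8 ttGGwwss=4 ttGgWWSS=4 ttGgWWSs=8 ttGgWWss=4 ttGgWwSS=8 ttGgWwSs=16 ttGgWwss=8 ttGgwwSS=4 ttGgwwSs=8 ttGgwwss=4
TtGGwwss hits 4/256; gcd=4; 4÷4/256÷4 = 1/64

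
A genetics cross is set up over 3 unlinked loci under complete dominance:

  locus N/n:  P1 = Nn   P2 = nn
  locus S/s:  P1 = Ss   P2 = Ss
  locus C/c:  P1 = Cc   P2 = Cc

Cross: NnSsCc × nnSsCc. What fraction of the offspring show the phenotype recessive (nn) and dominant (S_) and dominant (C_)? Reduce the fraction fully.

P(nn S_ C_) = 9/32

NnSsCc gametes: NSC×1, NSc×1, NsC×1, Nsc×1, nSC×1, nSc×1, nsC×1, nsc×1
nnSsCc gametes: nSC×2, nSc×2, nsC×2, nsc×2
NnSsCc×nnSsCc grid (8·8=64): NnSSCC=2 NnSSCc=4 NnSScc=2 NnSsCC=4 NnSsCc=8 NnSscc=4 NnssCC=2 NnssCc=4 Nnsscc=2 nnSSCC=2 nnSSCc=4 nnSScc=2 nnSsCC=4 nnSsCc=8 nnSscc=4 nnssCC=2 nnssCc=4 nnsscc=2
nn S_ C_ hits 18/64; gcd=2; 18÷2/64÷2 = 9/32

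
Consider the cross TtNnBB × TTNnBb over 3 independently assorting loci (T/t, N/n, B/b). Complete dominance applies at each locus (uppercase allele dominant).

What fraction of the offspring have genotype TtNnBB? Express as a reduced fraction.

TtNnBB gametes: TNB×2, TnB×2, tNB×2, tnB×2
TTNnBb gametes: TNB×2, TNb×2, TnB×2, Tnb×2
TtNnBB×TTNnBb grid (8·8=64): TTNNBB=4 TTNNBb=4 TTNnBB=8 TTNnBb=8 TTnnBB=4 TTnnBb=4 TtNNBB=4 TtNNBb=4 TtNnBB=8 TtNnBb=8 TtnnBB=4 TtnnBb=4
TtNnBB hits 8/64; gcd=8; 8÷8/64÷8 = 1/8

P(TtNnBB) = 1/8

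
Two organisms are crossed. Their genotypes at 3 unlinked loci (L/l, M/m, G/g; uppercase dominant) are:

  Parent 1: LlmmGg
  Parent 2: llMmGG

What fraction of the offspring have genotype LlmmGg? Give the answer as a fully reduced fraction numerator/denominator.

LlmmGg gametes: LmG×2, Lmg×2, lmG×2, lmg×2
llMmGG gametes: lMG×4, lmG×4
LlmmGg×llMmGG grid (8·8=64): LlMmGG=8 LlMmGg=8 LlmmGG=8 LlmmGg=8 llMmGG=8 llMmGg=8 llmmGG=8 llmmGg=8
LlmmGg hits 8/64; gcd=8; 8÷8/64÷8 = 1/8

P(LlmmGg) = 1/8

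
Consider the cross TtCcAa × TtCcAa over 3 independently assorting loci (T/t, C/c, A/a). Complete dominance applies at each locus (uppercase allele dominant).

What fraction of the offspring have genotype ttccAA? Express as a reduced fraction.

P(ttccAA) = 1/64

TtCcAa gametes: TCA×1, TCa×1, TcA×1, Tca×1, tCA×1, tCa×1, tcA×1, tca×1
TtCcAa gametes: TCA×1, TCa×1, TcA×1, Tca×1, tCA×1, tCa×1, tcA×1, tca×1
TtCcAa×TtCcAa grid (8·8=64): TTCCAA=1 TTCCAa=2 TTCCaa=1 TTCcAA=2 TTCcAa=4 TTCcaa=2 TTccAA=1 TTccAa=2 TTccaa=1 TtCCAA=2 TtCCAa=4 TtCCaa=2 TtCcAA=4 TtCcAa=8 TtCcaa=4 TtccAA=2 TtccAa=4 Ttccaa=2 ttCCAA=1 ttCCAa=2 ttCCaa=1 ttCcAA=2 ttCcAa=4 ttCcaa=2 ttccAA=1 ttccAa=2 ttccaa=1
ttccAA hits 1/64; gcd=1; 1÷1/64÷1 = 1/64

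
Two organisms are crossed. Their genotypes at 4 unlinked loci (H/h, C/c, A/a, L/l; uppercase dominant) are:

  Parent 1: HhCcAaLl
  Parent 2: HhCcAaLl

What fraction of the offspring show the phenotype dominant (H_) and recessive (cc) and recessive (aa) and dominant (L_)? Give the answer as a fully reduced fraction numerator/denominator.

HhCcAaLl gametes: HCAL×1, HCAl×1, HCaL×1, HCal×1, HcAL×1, HcAl×1, HcaL×1, Hcal×1, hCAL×1, hCAl×1, hCaL×1, hCal×1, hcAL×1, hcAl×1, hcaL×1, hcal×1
HhCcAaLl gametes: HCAL×1, HCAl×1, HCaL×1, HCal×1, HcAL×1, HcAl×1, HcaL×1, Hcal×1, hCAL×1, hCAl×1, hCaL×1, hCal×1, hcAL×1, hcAl×1, hcaL×1, hcal×1
HhCcAaLl×HhCcAaLl grid (16·16=256): HHCCAALL=1 HHCCAALl=2 HHCCAAll=1 HHCCAaLL=2 HHCCAaLl=4 HHCCAall=2 HHCCaaLL=1 HHCCaaLl=2 HHCCaall=1 HHCcAALL=2 HHCcAALl=4 HHCcAAll=2 HHCcAaLL=4 HHCcAaLl=8 HHCcAall=4 HHCcaaLL=2 HHCcaaLl=4 HHCcaall=2 HHccAALL=1 HHccAALl=2 HHccAAll=1 HHccAaLL=2 HHccAaLl=4 HHccAall=2 HHccaaLL=1 HHccaaLl=2 HHccaall=1 HhCCAALL=2 HhCCAALl=4 HhCCAAll=2 HhCCAaLL=4 HhCCAaLl=8 HhCCAall=4 HhCCaaLL=2 HhCCaaLl=4 HhCCaall=2 HhCcAALL=4 HhCcAALl=8 HhCcAAll=4 HhCcAaLL=8 HhCcAaLl=16 HhCcAall=8 HhCcaaLL=4 HhCcaaLl=8 HhCcaall=4 HhccAALL=2 HhccAALl=4 HhccAAll=2 HhccAaLL=4 HhccAaLl=8 HhccAall=4 HhccaaLL=2 HhccaaLl=4 Hhccaall=2 hhCCAALL=1 hhCCAALl=2 hhCCAAll=1 hhCCAaLL=2 hhCCAaLl=4 hhCCAall=2 hhCCaaLL=1 hhCCaaLl=2 hhCCaall=1 hhCcAALL=2 hhCcAALl=4 hhCcAAll=2 hhCcAaLL=4 hhCcAaLl=8 hhCcAall=4 hhCcaaLL=2 hhCcaaLl=4 hhCcaall=2 hhccAALL=1 hhccAALl=2 hhccAAll=1 hhccAaLL=2 hhccAaLl=4 hhccAall=2 hhccaaLL=1 hhccaaLl=2 hhccaall=1
H_ cc aa L_ hits 9/256; gcd=1; 9÷1/256÷1 = 9/256

P(H_ cc aa L_) = 9/256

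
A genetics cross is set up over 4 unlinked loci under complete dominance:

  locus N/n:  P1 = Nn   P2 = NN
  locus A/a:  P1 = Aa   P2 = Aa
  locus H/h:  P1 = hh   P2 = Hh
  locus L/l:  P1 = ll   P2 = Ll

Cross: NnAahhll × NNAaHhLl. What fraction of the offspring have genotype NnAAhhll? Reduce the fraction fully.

NnAahhll gametes: NAhl×4, Nahl×4, nAhl×4, nahl×4
NNAaHhLl gametes: NAHL×2, NAHl×2, NAhL×2, NAhl×2, NaHL×2, NaHl×2, NahL×2, Nahl×2
NnAahhll×NNAaHhLl grid (16·16=256): NNAAHhLl=8 NNAAHhll=8 NNAAhhLl=8 NNAAhhll=8 NNAaHhLl=16 NNAaHhll=16 NNAahhLl=16 NNAahhll=16 NNaaHhLl=8 NNaaHhll=8 NNaahhLl=8 NNaahhll=8 NnAAHhLl=8 NnAAHhll=8 NnAAhhLl=8 NnAAhhll=8 NnAaHhLl=16 NnAaHhll=16 NnAahhLl=16 NnAahhll=16 NnaaHhLl=8 NnaaHhll=8 NnaahhLl=8 Nnaahhll=8
NnAAhhll hits 8/256; gcd=8; 8÷8/256÷8 = 1/32

P(NnAAhhll) = 1/32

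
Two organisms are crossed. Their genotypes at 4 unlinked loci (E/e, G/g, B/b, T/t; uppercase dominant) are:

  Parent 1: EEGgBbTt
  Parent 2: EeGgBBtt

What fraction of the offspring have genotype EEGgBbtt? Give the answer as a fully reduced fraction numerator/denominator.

EEGgBbTt gametes: EGBT×2, EGBt×2, EGbT×2, EGbt×2, EgBT×2, EgBt×2, EgbT×2, Egbt×2
EeGgBBtt gametes: EGBt×4, EgBt×4, eGBt×4, egBt×4
EEGgBbTt×EeGgBBtt grid (16·16=256): EEGGBBTt=8 EEGGBBtt=8 EEGGBbTt=8 EEGGBbtt=8 EEGgBBTt=16 EEGgBBtt=16 EEGgBbTt=16 EEGgBbtt=16 EEggBBTt=8 EEggBBtt=8 EEggBbTt=8 EEggBbtt=8 EeGGBBTt=8 EeGGBBtt=8 EeGGBbTt=8 EeGGBbtt=8 EeGgBBTt=16 EeGgBBtt=16 EeGgBbTt=16 EeGgBbtt=16 EeggBBTt=8 EeggBBtt=8 EeggBbTt=8 EeggBbtt=8
EEGgBbtt hits 16/256; gcd=16; 16÷16/256÷16 = 1/16

P(EEGgBbtt) = 1/16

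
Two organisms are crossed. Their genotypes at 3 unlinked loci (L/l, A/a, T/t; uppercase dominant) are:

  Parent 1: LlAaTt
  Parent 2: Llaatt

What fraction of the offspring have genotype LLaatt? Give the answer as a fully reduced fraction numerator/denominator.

LlAaTt gametes: LAT×1, LAt×1, LaT×1, Lat×1, lAT×1, lAt×1, laT×1, lat×1
Llaatt gametes: Lat×4, lat×4
LlAaTt×Llaatt grid (8·8=64): LLAaTt=4 LLAatt=4 LLaaTt=4 LLaatt=4 LlAaTt=8 LlAatt=8 LlaaTt=8 Llaatt=8 llAaTt=4 llAatt=4 llaaTt=4 llaatt=4
LLaatt hits 4/64; gcd=4; 4÷4/64÷4 = 1/16

P(LLaatt) = 1/16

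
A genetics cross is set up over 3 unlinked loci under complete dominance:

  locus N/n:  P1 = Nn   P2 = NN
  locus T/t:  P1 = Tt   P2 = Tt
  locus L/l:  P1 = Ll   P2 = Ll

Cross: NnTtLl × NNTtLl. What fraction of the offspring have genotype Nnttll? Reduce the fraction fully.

P(Nnttll) = 1/32

NnTtLl gametes: NTL×1, NTl×1, NtL×1, Ntl×1, nTL×1, nTl×1, ntL×1, ntl×1
NNTtLl gametes: NTL×2, NTl×2, NtL×2, Ntl×2
NnTtLl×NNTtLl grid (8·8=64): NNTTLL=2 NNTTLl=4 NNTTll=2 NNTtLL=4 NNTtLl=8 NNTtll=4 NNttLL=2 NNttLl=4 NNttll=2 NnTTLL=2 NnTTLl=4 NnTTll=2 NnTtLL=4 NnTtLl=8 NnTtll=4 NnttLL=2 NnttLl=4 Nnttll=2
Nnttll hits 2/64; gcd=2; 2÷2/64÷2 = 1/32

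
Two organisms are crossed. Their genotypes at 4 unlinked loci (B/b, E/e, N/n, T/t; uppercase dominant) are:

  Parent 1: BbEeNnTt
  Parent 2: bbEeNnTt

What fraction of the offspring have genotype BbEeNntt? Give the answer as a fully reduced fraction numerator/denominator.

BbEeNnTt gametes: BENT×1, BENt×1, BEnT×1, BEnt×1, BeNT×1, BeNt×1, BenT×1, Bent×1, bENT×1, bENt×1, bEnT×1, bEnt×1, beNT×1, beNt×1, benT×1, bent×1
bbEeNnTt gametes: bENT×2, bENt×2, bEnT×2, bEnt×2, beNT×2, beNt×2, benT×2, bent×2
BbEeNnTt×bbEeNnTt grid (16·16=256): BbEENNTT=2 BbEENNTt=4 BbEENNtt=2 BbEENnTT=4 BbEENnTt=8 BbEENntt=4 BbEEnnTT=2 BbEEnnTt=4 BbEEnntt=2 BbEeNNTT=4 BbEeNNTt=8 BbEeNNtt=4 BbEeNnTT=8 BbEeNnTt=16 BbEeNntt=8 BbEennTT=4 BbEennTt=8 BbEenntt=4 BbeeNNTT=2 BbeeNNTt=4 BbeeNNtt=2 BbeeNnTT=4 BbeeNnTt=8 BbeeNntt=4 BbeennTT=2 BbeennTt=4 Bbeenntt=2 bbEENNTT=2 bbEENNTt=4 bbEENNtt=2 bbEENnTT=4 bbEENnTt=8 bbEENntt=4 bbEEnnTT=2 bbEEnnTt=4 bbEEnntt=2 bbEeNNTT=4 bbEeNNTt=8 bbEeNNtt=4 bbEeNnTT=8 bbEeNnTt=16 bbEeNntt=8 bbEennTT=4 bbEennTt=8 bbEenntt=4 bbeeNNTT=2 bbeeNNTt=4 bbeeNNtt=2 bbeeNnTT=4 bbeeNnTt=8 bbeeNntt=4 bbeennTT=2 bbeennTt=4 bbeenntt=2
BbEeNntt hits 8/256; gcd=8; 8÷8/256÷8 = 1/32

P(BbEeNntt) = 1/32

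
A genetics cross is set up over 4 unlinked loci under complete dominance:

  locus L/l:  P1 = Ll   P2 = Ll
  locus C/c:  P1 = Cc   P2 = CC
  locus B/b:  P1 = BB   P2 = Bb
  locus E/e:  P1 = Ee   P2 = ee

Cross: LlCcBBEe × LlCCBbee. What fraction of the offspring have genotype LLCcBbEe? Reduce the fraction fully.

LlCcBBEe gametes: LCBE×2, LCBe×2, LcBE×2, LcBe×2, lCBE×2, lCBe×2, lcBE×2, lcBe×2
LlCCBbee gametes: LCBe×4, LCbe×4, lCBe×4, lCbe×4
LlCcBBEe×LlCCBbee grid (16·16=256): LLCCBBEe=8 LLCCBBee=8 LLCCBbEe=8 LLCCBbee=8 LLCcBBEe=8 LLCcBBee=8 LLCcBbEe=8 LLCcBbee=8 LlCCBBEe=16 LlCCBBee=16 LlCCBbEe=16 LlCCBbee=16 LlCcBBEe=16 LlCcBBee=16 LlCcBbEe=16 LlCcBbee=16 llCCBBEe=8 llCCBBee=8 llCCBbEe=8 llCCBbee=8 llCcBBEe=8 llCcBBee=8 llCcBbEe=8 llCcBbee=8
LLCcBbEe hits 8/256; gcd=8; 8÷8/256÷8 = 1/32

P(LLCcBbEe) = 1/32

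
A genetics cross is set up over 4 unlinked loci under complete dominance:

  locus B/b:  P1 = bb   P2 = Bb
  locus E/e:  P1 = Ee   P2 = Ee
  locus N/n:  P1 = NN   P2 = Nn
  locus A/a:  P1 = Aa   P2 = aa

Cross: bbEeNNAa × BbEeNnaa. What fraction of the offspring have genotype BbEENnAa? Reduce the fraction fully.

bbEeNNAa gametes: bENA×4, bENa×4, beNA×4, beNa×4
BbEeNnaa gametes: BENa×2, BEna×2, BeNa×2, Bena×2, bENa×2, bEna×2, beNa×2, bena×2
bbEeNNAa×BbEeNnaa grid (16·16=256): BbEENNAa=8 BbEENNaa=8 BbEENnAa=8 BbEENnaa=8 BbEeNNAa=16 BbEeNNaa=16 BbEeNnAa=16 BbEeNnaa=16 BbeeNNAa=8 BbeeNNaa=8 BbeeNnAa=8 BbeeNnaa=8 bbEENNAa=8 bbEENNaa=8 bbEENnAa=8 bbEENnaa=8 bbEeNNAa=16 bbEeNNaa=16 bbEeNnAa=16 bbEeNnaa=16 bbeeNNAa=8 bbeeNNaa=8 bbeeNnAa=8 bbeeNnaa=8
BbEENnAa hits 8/256; gcd=8; 8÷8/256÷8 = 1/32

P(BbEENnAa) = 1/32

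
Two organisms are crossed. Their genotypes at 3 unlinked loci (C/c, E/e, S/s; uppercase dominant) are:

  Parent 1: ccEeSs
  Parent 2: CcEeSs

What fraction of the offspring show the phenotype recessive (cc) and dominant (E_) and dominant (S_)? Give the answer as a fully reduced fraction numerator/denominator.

P(cc E_ S_) = 9/32

ccEeSs gametes: cES×2, cEs×2, ceS×2, ces×2
CcEeSs gametes: CES×1, CEs×1, CeS×1, Ces×1, cES×1, cEs×1, ceS×1, ces×1
ccEeSs×CcEeSs grid (8·8=64): CcEESS=2 CcEESs=4 CcEEss=2 CcEeSS=4 CcEeSs=8 CcEess=4 CceeSS=2 CceeSs=4 Cceess=2 ccEESS=2 ccEESs=4 ccEEss=2 ccEeSS=4 ccEeSs=8 ccEess=4 cceeSS=2 cceeSs=4 cceess=2
cc E_ S_ hits 18/64; gcd=2; 18÷2/64÷2 = 9/32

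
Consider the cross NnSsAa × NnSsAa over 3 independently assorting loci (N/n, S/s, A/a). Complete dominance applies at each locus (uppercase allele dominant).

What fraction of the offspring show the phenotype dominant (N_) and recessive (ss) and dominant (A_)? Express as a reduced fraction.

NnSsAa gametes: NSA×1, NSa×1, NsA×1, Nsa×1, nSA×1, nSa×1, nsA×1, nsa×1
NnSsAa gametes: NSA×1, NSa×1, NsA×1, Nsa×1, nSA×1, nSa×1, nsA×1, nsa×1
NnSsAa×NnSsAa grid (8·8=64): NNSSAA=1 NNSSAa=2 NNSSaa=1 NNSsAA=2 NNSsAa=4 NNSsaa=2 NNssAA=1 NNssAa=2 NNssaa=1 NnSSAA=2 NnSSAa=4 NnSSaa=2 NnSsAA=4 NnSsAa=8 NnSsaa=4 NnssAA=2 NnssAa=4 Nnssaa=2 nnSSAA=1 nnSSAa=2 nnSSaa=1 nnSsAA=2 nnSsAa=4 nnSsaa=2 nnssAA=1 nnssAa=2 nnssaa=1
N_ ss A_ hits 9/64; gcd=1; 9÷1/64÷1 = 9/64

P(N_ ss A_) = 9/64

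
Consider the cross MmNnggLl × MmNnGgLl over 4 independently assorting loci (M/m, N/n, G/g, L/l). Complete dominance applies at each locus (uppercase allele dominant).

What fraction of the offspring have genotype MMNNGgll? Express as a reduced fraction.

MmNnggLl gametes: MNgL×2, MNgl×2, MngL×2, Mngl×2, mNgL×2, mNgl×2, mngL×2, mngl×2
MmNnGgLl gametes: MNGL×1, MNGl×1, MNgL×1, MNgl×1, MnGL×1, MnGl×1, MngL×1, Mngl×1, mNGL×1, mNGl×1, mNgL×1, mNgl×1, mnGL×1, mnGl×1, mngL×1, mngl×1
MmNnggLl×MmNnGgLl grid (16·16=256): MMNNGgLL=2 MMNNGgLl=4 MMNNGgll=2 MMNNggLL=2 MMNNggLl=4 MMNNggll=2 MMNnGgLL=4 MMNnGgLl=8 MMNnGgll=4 MMNnggLL=4 MMNnggLl=8 MMNnggll=4 MMnnGgLL=2 MMnnGgLl=4 MMnnGgll=2 MMnnggLL=2 MMnnggLl=4 MMnnggll=2 MmNNGgLL=4 MmNNGgLl=8 MmNNGgll=4 MmNNggLL=4 MmNNggLl=8 MmNNggll=4 MmNnGgLL=8 MmNnGgLl=16 MmNnGgll=8 MmNnggLL=8 MmNnggLl=16 MmNnggll=8 MmnnGgLL=4 MmnnGgLl=8 MmnnGgll=4 MmnnggLL=4 MmnnggLl=8 Mmnnggll=4 mmNNGgLL=2 mmNNGgLl=4 mmNNGgll=2 mmNNggLL=2 mmNNggLl=4 mmNNggll=2 mmNnGgLL=4 mmNnGgLl=8 mmNnGgll=4 mmNnggLL=4 mmNnggLl=8 mmNnggll=4 mmnnGgLL=2 mmnnGgLl=4 mmnnGgll=2 mmnnggLL=2 mmnnggLl=4 mmnnggll=2
MMNNGgll hits 2/256; gcd=2; 2÷2/256÷2 = 1/128

P(MMNNGgll) = 1/128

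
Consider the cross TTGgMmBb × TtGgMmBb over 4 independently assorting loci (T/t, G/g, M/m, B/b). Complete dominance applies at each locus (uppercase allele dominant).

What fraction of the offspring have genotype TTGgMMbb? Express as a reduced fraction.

P(TTGgMMbb) = 1/64

TTGgMmBb gametes: TGMB×2, TGMb×2, TGmB×2, TGmb×2, TgMB×2, TgMb×2, TgmB×2, Tgmb×2
TtGgMmBb gametes: TGMB×1, TGMb×1, TGmB×1, TGmb×1, TgMB×1, TgMb×1, TgmB×1, Tgmb×1, tGMB×1, tGMb×1, tGmB×1, tGmb×1, tgMB×1, tgMb×1, tgmB×1, tgmb×1
TTGgMmBb×TtGgMmBb grid (16·16=256): TTGGMMBB=2 TTGGMMBb=4 TTGGMMbb=2 TTGGMmBB=4 TTGGMmBb=8 TTGGMmbb=4 TTGGmmBB=2 TTGGmmBb=4 TTGGmmbb=2 TTGgMMBB=4 TTGgMMBb=8 TTGgMMbb=4 TTGgMmBB=8 TTGgMmBb=16 TTGgMmbb=8 TTGgmmBB=4 TTGgmmBb=8 TTGgmmbb=4 TTggMMBB=2 TTggMMBb=4 TTggMMbb=2 TTggMmBB=4 TTggMmBb=8 TTggMmbb=4 TTggmmBB=2 TTggmmBb=4 TTggmmbb=2 TtGGMMBB=2 TtGGMMBb=4 TtGGMMbb=2 TtGGMmBB=4 TtGGMmBb=8 TtGGMmbb=4 TtGGmmBB=2 TtGGmmBb=4 TtGGmmbb=2 TtGgMMBB=4 TtGgMMBb=8 TtGgMMbb=4 TtGgMmBB=8 TtGgMmBb=16 TtGgMmbb=8 TtGgmmBB=4 TtGgmmBb=8 TtGgmmbb=4 TtggMMBB=2 TtggMMBb=4 TtggMMbb=2 TtggMmBB=4 TtggMmBb=8 TtggMmbb=4 TtggmmBB=2 TtggmmBb=4 Ttggmmbb=2
TTGgMMbb hits 4/256; gcd=4; 4÷4/256÷4 = 1/64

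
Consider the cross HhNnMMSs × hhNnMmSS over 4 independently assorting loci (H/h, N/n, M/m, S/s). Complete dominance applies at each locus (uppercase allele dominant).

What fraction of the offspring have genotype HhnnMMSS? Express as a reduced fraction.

P(HhnnMMSS) = 1/32

HhNnMMSs gametes: HNMS×2, HNMs×2, HnMS×2, HnMs×2, hNMS×2, hNMs×2, hnMS×2, hnMs×2
hhNnMmSS gametes: hNMS×4, hNmS×4, hnMS×4, hnmS×4
HhNnMMSs×hhNnMmSS grid (16·16=256): HhNNMMSS=8 HhNNMMSs=8 HhNNMmSS=8 HhNNMmSs=8 HhNnMMSS=16 HhNnMMSs=16 HhNnMmSS=16 HhNnMmSs=16 HhnnMMSS=8 HhnnMMSs=8 HhnnMmSS=8 HhnnMmSs=8 hhNNMMSS=8 hhNNMMSs=8 hhNNMmSS=8 hhNNMmSs=8 hhNnMMSS=16 hhNnMMSs=16 hhNnMmSS=16 hhNnMmSs=16 hhnnMMSS=8 hhnnMMSs=8 hhnnMmSS=8 hhnnMmSs=8
HhnnMMSS hits 8/256; gcd=8; 8÷8/256÷8 = 1/32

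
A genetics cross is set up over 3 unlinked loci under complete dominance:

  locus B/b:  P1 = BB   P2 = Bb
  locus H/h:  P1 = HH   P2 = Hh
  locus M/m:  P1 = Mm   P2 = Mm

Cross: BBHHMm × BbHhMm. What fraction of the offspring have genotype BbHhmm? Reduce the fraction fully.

BBHHMm gametes: BHM×4, BHm×4
BbHhMm gametes: BHM×1, BHm×1, BhM×1, Bhm×1, bHM×1, bHm×1, bhM×1, bhm×1
BBHHMm×BbHhMm grid (8·8=64): BBHHMM=4 BBHHMm=8 BBHHmm=4 BBHhMM=4 BBHhMm=8 BBHhmm=4 BbHHMM=4 BbHHMm=8 BbHHmm=4 BbHhMM=4 BbHhMm=8 BbHhmm=4
BbHhmm hits 4/64; gcd=4; 4÷4/64÷4 = 1/16

P(BbHhmm) = 1/16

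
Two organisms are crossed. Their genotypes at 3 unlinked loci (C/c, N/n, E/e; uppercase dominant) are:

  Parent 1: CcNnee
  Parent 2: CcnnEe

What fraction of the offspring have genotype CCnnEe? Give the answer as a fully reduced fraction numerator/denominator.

CcNnee gametes: CNe×2, Cne×2, cNe×2, cne×2
CcnnEe gametes: CnE×2, Cne×2, cnE×2, cne×2
CcNnee×CcnnEe grid (8·8=64): CCNnEe=4 CCNnee=4 CCnnEe=4 CCnnee=4 CcNnEe=8 CcNnee=8 CcnnEe=8 Ccnnee=8 ccNnEe=4 ccNnee=4 ccnnEe=4 ccnnee=4
CCnnEe hits 4/64; gcd=4; 4÷4/64÷4 = 1/16

P(CCnnEe) = 1/16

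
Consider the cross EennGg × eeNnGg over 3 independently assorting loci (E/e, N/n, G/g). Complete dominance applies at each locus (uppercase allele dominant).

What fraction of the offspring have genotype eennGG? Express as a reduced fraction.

P(eennGG) = 1/16

EennGg gametes: EnG×2, Eng×2, enG×2, eng×2
eeNnGg gametes: eNG×2, eNg×2, enG×2, eng×2
EennGg×eeNnGg grid (8·8=64): EeNnGG=4 EeNnGg=8 EeNngg=4 EennGG=4 EennGg=8 Eenngg=4 eeNnGG=4 eeNnGg=8 eeNngg=4 eennGG=4 eennGg=8 eenngg=4
eennGG hits 4/64; gcd=4; 4÷4/64÷4 = 1/16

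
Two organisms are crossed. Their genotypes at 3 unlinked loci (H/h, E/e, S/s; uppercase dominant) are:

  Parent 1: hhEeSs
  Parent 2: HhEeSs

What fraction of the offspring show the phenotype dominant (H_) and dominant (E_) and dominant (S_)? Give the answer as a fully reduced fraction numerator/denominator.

hhEeSs gametes: hES×2, hEs×2, heS×2, hes×2
HhEeSs gametes: HES×1, HEs×1, HeS×1, Hes×1, hES×1, hEs×1, heS×1, hes×1
hhEeSs×HhEeSs grid (8·8=64): HhEESS=2 HhEESs=4 HhEEss=2 HhEeSS=4 HhEeSs=8 HhEess=4 HheeSS=2 HheeSs=4 Hheess=2 hhEESS=2 hhEESs=4 hhEEss=2 hhEeSS=4 hhEeSs=8 hhEess=4 hheeSS=2 hheeSs=4 hheess=2
H_ E_ S_ hits 18/64; gcd=2; 18÷2/64÷2 = 9/32

P(H_ E_ S_) = 9/32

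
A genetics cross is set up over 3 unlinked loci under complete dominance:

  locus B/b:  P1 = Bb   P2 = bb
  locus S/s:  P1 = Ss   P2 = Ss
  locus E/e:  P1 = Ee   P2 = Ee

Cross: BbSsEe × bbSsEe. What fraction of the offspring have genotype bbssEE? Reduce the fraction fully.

BbSsEe gametes: BSE×1, BSe×1, BsE×1, Bse×1, bSE×1, bSe×1, bsE×1, bse×1
bbSsEe gametes: bSE×2, bSe×2, bsE×2, bse×2
BbSsEe×bbSsEe grid (8·8=64): BbSSEE=2 BbSSEe=4 BbSSee=2 BbSsEE=4 BbSsEe=8 BbSsee=4 BbssEE=2 BbssEe=4 Bbssee=2 bbSSEE=2 bbSSEe=4 bbSSee=2 bbSsEE=4 bbSsEe=8 bbSsee=4 bbssEE=2 bbssEe=4 bbssee=2
bbssEE hits 2/64; gcd=2; 2÷2/64÷2 = 1/32

P(bbssEE) = 1/32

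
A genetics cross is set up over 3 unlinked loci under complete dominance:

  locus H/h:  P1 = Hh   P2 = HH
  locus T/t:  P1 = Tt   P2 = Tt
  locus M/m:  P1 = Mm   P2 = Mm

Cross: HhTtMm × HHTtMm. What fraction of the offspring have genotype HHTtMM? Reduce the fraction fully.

HhTtMm gametes: HTM×1, HTm×1, HtM×1, Htm×1, hTM×1, hTm×1, htM×1, htm×1
HHTtMm gametes: HTM×2, HTm×2, HtM×2, Htm×2
HhTtMm×HHTtMm grid (8·8=64): HHTTMM=2 HHTTMm=4 HHTTmm=2 HHTtMM=4 HHTtMm=8 HHTtmm=4 HHttMM=2 HHttMm=4 HHttmm=2 HhTTMM=2 HhTTMm=4 HhTTmm=2 HhTtMM=4 HhTtMm=8 HhTtmm=4 HhttMM=2 HhttMm=4 Hhttmm=2
HHTtMM hits 4/64; gcd=4; 4÷4/64÷4 = 1/16

P(HHTtMM) = 1/16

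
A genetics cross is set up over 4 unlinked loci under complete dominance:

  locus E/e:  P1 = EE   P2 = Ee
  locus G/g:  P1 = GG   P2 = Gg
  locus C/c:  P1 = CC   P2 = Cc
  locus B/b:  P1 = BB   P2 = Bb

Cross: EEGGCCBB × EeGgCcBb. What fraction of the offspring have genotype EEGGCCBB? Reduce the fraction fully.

P(EEGGCCBB) = 1/16

EEGGCCBB gametes: EGCB×16
EeGgCcBb gametes: EGCB×1, EGCb×1, EGcB×1, EGcb×1, EgCB×1, EgCb×1, EgcB×1, Egcb×1, eGCB×1, eGCb×1, eGcB×1, eGcb×1, egCB×1, egCb×1, egcB×1, egcb×1
EEGGCCBB×EeGgCcBb grid (16·16=256): EEGGCCBB=16 EEGGCCBb=16 EEGGCcBB=16 EEGGCcBb=16 EEGgCCBB=16 EEGgCCBb=16 EEGgCcBB=16 EEGgCcBb=16 EeGGCCBB=16 EeGGCCBb=16 EeGGCcBB=16 EeGGCcBb=16 EeGgCCBB=16 EeGgCCBb=16 EeGgCcBB=16 EeGgCcBb=16
EEGGCCBB hits 16/256; gcd=16; 16÷16/256÷16 = 1/16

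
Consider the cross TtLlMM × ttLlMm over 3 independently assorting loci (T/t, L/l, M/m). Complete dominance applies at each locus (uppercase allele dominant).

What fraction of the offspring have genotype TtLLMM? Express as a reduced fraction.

TtLlMM gametes: TLM×2, TlM×2, tLM×2, tlM×2
ttLlMm gametes: tLM×2, tLm×2, tlM×2, tlm×2
TtLlMM×ttLlMm grid (8·8=64): TtLLMM=4 TtLLMm=4 TtLlMM=8 TtLlMm=8 TtllMM=4 TtllMm=4 ttLLMM=4 ttLLMm=4 ttLlMM=8 ttLlMm=8 ttllMM=4 ttllMm=4
TtLLMM hits 4/64; gcd=4; 4÷4/64÷4 = 1/16

P(TtLLMM) = 1/16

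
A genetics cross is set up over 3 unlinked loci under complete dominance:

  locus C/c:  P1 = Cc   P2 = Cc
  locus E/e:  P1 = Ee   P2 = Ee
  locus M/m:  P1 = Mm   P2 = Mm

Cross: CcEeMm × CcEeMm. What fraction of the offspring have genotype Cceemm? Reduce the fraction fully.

P(Cceemm) = 1/32

CcEeMm gametes: CEM×1, CEm×1, CeM×1, Cem×1, cEM×1, cEm×1, ceM×1, cem×1
CcEeMm gametes: CEM×1, CEm×1, CeM×1, Cem×1, cEM×1, cEm×1, ceM×1, cem×1
CcEeMm×CcEeMm grid (8·8=64): CCEEMM=1 CCEEMm=2 CCEEmm=1 CCEeMM=2 CCEeMm=4 CCEemm=2 CCeeMM=1 CCeeMm=2 CCeemm=1 CcEEMM=2 CcEEMm=4 CcEEmm=2 CcEeMM=4 CcEeMm=8 CcEemm=4 CceeMM=2 CceeMm=4 Cceemm=2 ccEEMM=1 ccEEMm=2 ccEEmm=1 ccEeMM=2 ccEeMm=4 ccEemm=2 cceeMM=1 cceeMm=2 cceemm=1
Cceemm hits 2/64; gcd=2; 2÷2/64÷2 = 1/32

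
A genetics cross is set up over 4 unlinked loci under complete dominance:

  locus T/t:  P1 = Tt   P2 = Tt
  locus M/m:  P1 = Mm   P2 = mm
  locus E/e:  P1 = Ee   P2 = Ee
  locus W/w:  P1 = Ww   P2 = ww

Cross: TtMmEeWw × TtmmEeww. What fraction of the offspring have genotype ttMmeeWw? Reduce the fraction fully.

TtMmEeWw gametes: TMEW×1, TMEw×1, TMeW×1, TMew×1, TmEW×1, TmEw×1, TmeW×1, Tmew×1, tMEW×1, tMEw×1, tMeW×1, tMew×1, tmEW×1, tmEw×1, tmeW×1, tmew×1
TtmmEeww gametes: TmEw×4, Tmew×4, tmEw×4, tmew×4
TtMmEeWw×TtmmEeww grid (16·16=256): TTMmEEWw=4 TTMmEEww=4 TTMmEeWw=8 TTMmEeww=8 TTMmeeWw=4 TTMmeeww=4 TTmmEEWw=4 TTmmEEww=4 TTmmEeWw=8 TTmmEeww=8 TTmmeeWw=4 TTmmeeww=4 TtMmEEWw=8 TtMmEEww=8 TtMmEeWw=16 TtMmEeww=16 TtMmeeWw=8 TtMmeeww=8 TtmmEEWw=8 TtmmEEww=8 TtmmEeWw=16 TtmmEeww=16 TtmmeeWw=8 Ttmmeeww=8 ttMmEEWw=4 ttMmEEww=4 ttMmEeWw=8 ttMmEeww=8 ttMmeeWw=4 ttMmeeww=4 ttmmEEWw=4 ttmmEEww=4 ttmmEeWw=8 ttmmEeww=8 ttmmeeWw=4 ttmmeeww=4
ttMmeeWw hits 4/256; gcd=4; 4÷4/256÷4 = 1/64

P(ttMmeeWw) = 1/64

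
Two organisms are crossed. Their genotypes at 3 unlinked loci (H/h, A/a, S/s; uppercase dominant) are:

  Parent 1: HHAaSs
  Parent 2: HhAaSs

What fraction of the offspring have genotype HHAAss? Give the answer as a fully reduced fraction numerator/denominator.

HHAaSs gametes: HAS×2, HAs×2, HaS×2, Has×2
HhAaSs gametes: HAS×1, HAs×1, HaS×1, Has×1, hAS×1, hAs×1, haS×1, has×1
HHAaSs×HhAaSs grid (8·8=64): HHAASS=2 HHAASs=4 HHAAss=2 HHAaSS=4 HHAaSs=8 HHAass=4 HHaaSS=2 HHaaSs=4 HHaass=2 HhAASS=2 HhAASs=4 HhAAss=2 HhAaSS=4 HhAaSs=8 HhAass=4 HhaaSS=2 HhaaSs=4 Hhaass=2
HHAAss hits 2/64; gcd=2; 2÷2/64÷2 = 1/32

P(HHAAss) = 1/32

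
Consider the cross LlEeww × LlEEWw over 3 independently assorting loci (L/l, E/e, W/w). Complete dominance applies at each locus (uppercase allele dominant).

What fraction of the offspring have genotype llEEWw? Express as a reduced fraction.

P(llEEWw) = 1/16

LlEeww gametes: LEw×2, Lew×2, lEw×2, lew×2
LlEEWw gametes: LEW×2, LEw×2, lEW×2, lEw×2
LlEeww×LlEEWw grid (8·8=64): LLEEWw=4 LLEEww=4 LLEeWw=4 LLEeww=4 LlEEWw=8 LlEEww=8 LlEeWw=8 LlEeww=8 llEEWw=4 llEEww=4 llEeWw=4 llEeww=4
llEEWw hits 4/64; gcd=4; 4÷4/64÷4 = 1/16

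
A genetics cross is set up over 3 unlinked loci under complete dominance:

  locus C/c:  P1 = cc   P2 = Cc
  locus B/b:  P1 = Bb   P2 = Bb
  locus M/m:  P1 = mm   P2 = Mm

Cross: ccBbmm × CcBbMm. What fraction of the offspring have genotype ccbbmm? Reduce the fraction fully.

P(ccbbmm) = 1/16

ccBbmm gametes: cBm×4, cbm×4
CcBbMm gametes: CBM×1, CBm×1, CbM×1, Cbm×1, cBM×1, cBm×1, cbM×1, cbm×1
ccBbmm×CcBbMm grid (8·8=64): CcBBMm=4 CcBBmm=4 CcBbMm=8 CcBbmm=8 CcbbMm=4 Ccbbmm=4 ccBBMm=4 ccBBmm=4 ccBbMm=8 ccBbmm=8 ccbbMm=4 ccbbmm=4
ccbbmm hits 4/64; gcd=4; 4÷4/64÷4 = 1/16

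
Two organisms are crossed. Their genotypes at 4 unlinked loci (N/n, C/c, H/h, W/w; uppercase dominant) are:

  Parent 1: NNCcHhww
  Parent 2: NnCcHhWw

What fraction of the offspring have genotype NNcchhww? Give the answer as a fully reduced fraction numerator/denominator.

P(NNcchhww) = 1/64

NNCcHhww gametes: NCHw×4, NChw×4, NcHw×4, Nchw×4
NnCcHhWw gametes: NCHW×1, NCHw×1, NChW×1, NChw×1, NcHW×1, NcHw×1, NchW×1, Nchw×1, nCHW×1, nCHw×1, nChW×1, nChw×1, ncHW×1, ncHw×1, nchW×1, nchw×1
NNCcHhww×NnCcHhWw grid (16·16=256): NNCCHHWw=4 NNCCHHww=4 NNCCHhWw=8 NNCCHhww=8 NNCChhWw=4 NNCChhww=4 NNCcHHWw=8 NNCcHHww=8 NNCcHhWw=16 NNCcHhww=16 NNCchhWw=8 NNCchhww=8 NNccHHWw=4 NNccHHww=4 NNccHhWw=8 NNccHhww=8 NNcchhWw=4 NNcchhww=4 NnCCHHWw=4 NnCCHHww=4 NnCCHhWw=8 NnCCHhww=8 NnCChhWw=4 NnCChhww=4 NnCcHHWw=8 NnCcHHww=8 NnCcHhWw=16 NnCcHhww=16 NnCchhWw=8 NnCchhww=8 NnccHHWw=4 NnccHHww=4 NnccHhWw=8 NnccHhww=8 NncchhWw=4 Nncchhww=4
NNcchhww hits 4/256; gcd=4; 4÷4/256÷4 = 1/64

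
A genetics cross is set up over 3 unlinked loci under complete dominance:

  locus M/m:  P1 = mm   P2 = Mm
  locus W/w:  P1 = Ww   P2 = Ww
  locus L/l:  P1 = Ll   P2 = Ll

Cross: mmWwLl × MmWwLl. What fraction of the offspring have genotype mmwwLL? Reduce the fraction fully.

P(mmwwLL) = 1/32

mmWwLl gametes: mWL×2, mWl×2, mwL×2, mwl×2
MmWwLl gametes: MWL×1, MWl×1, MwL×1, Mwl×1, mWL×1, mWl×1, mwL×1, mwl×1
mmWwLl×MmWwLl grid (8·8=64): MmWWLL=2 MmWWLl=4 MmWWll=2 MmWwLL=4 MmWwLl=8 MmWwll=4 MmwwLL=2 MmwwLl=4 Mmwwll=2 mmWWLL=2 mmWWLl=4 mmWWll=2 mmWwLL=4 mmWwLl=8 mmWwll=4 mmwwLL=2 mmwwLl=4 mmwwll=2
mmwwLL hits 2/64; gcd=2; 2÷2/64÷2 = 1/32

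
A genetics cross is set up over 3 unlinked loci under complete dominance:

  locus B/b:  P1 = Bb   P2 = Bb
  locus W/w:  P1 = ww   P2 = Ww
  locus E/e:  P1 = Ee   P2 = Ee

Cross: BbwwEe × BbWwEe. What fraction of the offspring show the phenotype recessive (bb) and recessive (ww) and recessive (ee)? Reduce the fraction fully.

BbwwEe gametes: BwE×2, Bwe×2, bwE×2, bwe×2
BbWwEe gametes: BWE×1, BWe×1, BwE×1, Bwe×1, bWE×1, bWe×1, bwE×1, bwe×1
BbwwEe×BbWwEe grid (8·8=64): BBWwEE=2 BBWwEe=4 BBWwee=2 BBwwEE=2 BBwwEe=4 BBwwee=2 BbWwEE=4 BbWwEe=8 BbWwee=4 BbwwEE=4 BbwwEe=8 Bbwwee=4 bbWwEE=2 bbWwEe=4 bbWwee=2 bbwwEE=2 bbwwEe=4 bbwwee=2
bb ww ee hits 2/64; gcd=2; 2÷2/64÷2 = 1/32

P(bb ww ee) = 1/32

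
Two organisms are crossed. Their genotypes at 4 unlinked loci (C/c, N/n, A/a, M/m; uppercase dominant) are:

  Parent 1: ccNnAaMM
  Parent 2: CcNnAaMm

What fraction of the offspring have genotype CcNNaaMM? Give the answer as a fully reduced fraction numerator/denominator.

P(CcNNaaMM) = 1/64

ccNnAaMM gametes: cNAM×4, cNaM×4, cnAM×4, cnaM×4
CcNnAaMm gametes: CNAM×1, CNAm×1, CNaM×1, CNam×1, CnAM×1, CnAm×1, CnaM×1, Cnam×1, cNAM×1, cNAm×1, cNaM×1, cNam×1, cnAM×1, cnAm×1, cnaM×1, cnam×1
ccNnAaMM×CcNnAaMm grid (16·16=256): CcNNAAMM=4 CcNNAAMm=4 CcNNAaMM=8 CcNNAaMm=8 CcNNaaMM=4 CcNNaaMm=4 CcNnAAMM=8 CcNnAAMm=8 CcNnAaMM=16 CcNnAaMm=16 CcNnaaMM=8 CcNnaaMm=8 CcnnAAMM=4 CcnnAAMm=4 CcnnAaMM=8 CcnnAaMm=8 CcnnaaMM=4 CcnnaaMm=4 ccNNAAMM=4 ccNNAAMm=4 ccNNAaMM=8 ccNNAaMm=8 ccNNaaMM=4 ccNNaaMm=4 ccNnAAMM=8 ccNnAAMm=8 ccNnAaMM=16 ccNnAaMm=16 ccNnaaMM=8 ccNnaaMm=8 ccnnAAMM=4 ccnnAAMm=4 ccnnAaMM=8 ccnnAaMm=8 ccnnaaMM=4 ccnnaaMm=4
CcNNaaMM hits 4/256; gcd=4; 4÷4/256÷4 = 1/64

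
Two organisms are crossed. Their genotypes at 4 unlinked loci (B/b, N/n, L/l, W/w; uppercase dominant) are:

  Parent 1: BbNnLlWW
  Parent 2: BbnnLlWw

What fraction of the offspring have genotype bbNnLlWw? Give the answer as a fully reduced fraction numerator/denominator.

P(bbNnLlWw) = 1/32

BbNnLlWW gametes: BNLW×2, BNlW×2, BnLW×2, BnlW×2, bNLW×2, bNlW×2, bnLW×2, bnlW×2
BbnnLlWw gametes: BnLW×2, BnLw×2, BnlW×2, Bnlw×2, bnLW×2, bnLw×2, bnlW×2, bnlw×2
BbNnLlWW×BbnnLlWw grid (16·16=256): BBNnLLWW=4 BBNnLLWw=4 BBNnLlWW=8 BBNnLlWw=8 BBNnllWW=4 BBNnllWw=4 BBnnLLWW=4 BBnnLLWw=4 BBnnLlWW=8 BBnnLlWw=8 BBnnllWW=4 BBnnllWw=4 BbNnLLWW=8 BbNnLLWw=8 BbNnLlWW=16 BbNnLlWw=16 BbNnllWW=8 BbNnllWw=8 BbnnLLWW=8 BbnnLLWw=8 BbnnLlWW=16 BbnnLlWw=16 BbnnllWW=8 BbnnllWw=8 bbNnLLWW=4 bbNnLLWw=4 bbNnLlWW=8 bbNnLlWw=8 bbNnllWW=4 bbNnllWw=4 bbnnLLWW=4 bbnnLLWw=4 bbnnLlWW=8 bbnnLlWw=8 bbnnllWW=4 bbnnllWw=4
bbNnLlWw hits 8/256; gcd=8; 8÷8/256÷8 = 1/32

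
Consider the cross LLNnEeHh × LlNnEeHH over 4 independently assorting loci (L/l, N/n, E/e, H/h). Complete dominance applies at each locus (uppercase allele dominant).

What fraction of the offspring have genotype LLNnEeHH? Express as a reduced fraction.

P(LLNnEeHH) = 1/16

LLNnEeHh gametes: LNEH×2, LNEh×2, LNeH×2, LNeh×2, LnEH×2, LnEh×2, LneH×2, Lneh×2
LlNnEeHH gametes: LNEH×2, LNeH×2, LnEH×2, LneH×2, lNEH×2, lNeH×2, lnEH×2, lneH×2
LLNnEeHh×LlNnEeHH grid (16·16=256): LLNNEEHH=4 LLNNEEHh=4 LLNNEeHH=8 LLNNEeHh=8 LLNNeeHH=4 LLNNeeHh=4 LLNnEEHH=8 LLNnEEHh=8 LLNnEeHH=16 LLNnEeHh=16 LLNneeHH=8 LLNneeHh=8 LLnnEEHH=4 LLnnEEHh=4 LLnnEeHH=8 LLnnEeHh=8 LLnneeHH=4 LLnneeHh=4 LlNNEEHH=4 LlNNEEHh=4 LlNNEeHH=8 LlNNEeHh=8 LlNNeeHH=4 LlNNeeHh=4 LlNnEEHH=8 LlNnEEHh=8 LlNnEeHH=16 LlNnEeHh=16 LlNneeHH=8 LlNneeHh=8 LlnnEEHH=4 LlnnEEHh=4 LlnnEeHH=8 LlnnEeHh=8 LlnneeHH=4 LlnneeHh=4
LLNnEeHH hits 16/256; gcd=16; 16÷16/256÷16 = 1/16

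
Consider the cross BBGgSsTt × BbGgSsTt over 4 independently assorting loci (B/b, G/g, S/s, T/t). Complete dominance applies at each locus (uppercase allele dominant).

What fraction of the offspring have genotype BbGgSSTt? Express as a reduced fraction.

P(BbGgSSTt) = 1/32

BBGgSsTt gametes: BGST×2, BGSt×2, BGsT×2, BGst×2, BgST×2, BgSt×2, BgsT×2, Bgst×2
BbGgSsTt gametes: BGST×1, BGSt×1, BGsT×1, BGst×1, BgST×1, BgSt×1, BgsT×1, Bgst×1, bGST×1, bGSt×1, bGsT×1, bGst×1, bgST×1, bgSt×1, bgsT×1, bgst×1
BBGgSsTt×BbGgSsTt grid (16·16=256): BBGGSSTT=2 BBGGSSTt=4 BBGGSStt=2 BBGGSsTT=4 BBGGSsTt=8 BBGGSstt=4 BBGGssTT=2 BBGGssTt=4 BBGGsstt=2 BBGgSSTT=4 BBGgSSTt=8 BBGgSStt=4 BBGgSsTT=8 BBGgSsTt=16 BBGgSstt=8 BBGgssTT=4 BBGgssTt=8 BBGgsstt=4 BBggSSTT=2 BBggSSTt=4 BBggSStt=2 BBggSsTT=4 BBggSsTt=8 BBggSstt=4 BBggssTT=2 BBggssTt=4 BBggsstt=2 BbGGSSTT=2 BbGGSSTt=4 BbGGSStt=2 BbGGSsTT=4 BbGGSsTt=8 BbGGSstt=4 BbGGssTT=2 BbGGssTt=4 BbGGsstt=2 BbGgSSTT=4 BbGgSSTt=8 BbGgSStt=4 BbGgSsTT=8 BbGgSsTt=16 BbGgSstt=8 BbGgssTT=4 BbGgssTt=8 BbGgsstt=4 BbggSSTT=2 BbggSSTt=4 BbggSStt=2 BbggSsTT=4 BbggSsTt=8 BbggSstt=4 BbggssTT=2 BbggssTt=4 Bbggsstt=2
BbGgSSTt hits 8/256; gcd=8; 8÷8/256÷8 = 1/32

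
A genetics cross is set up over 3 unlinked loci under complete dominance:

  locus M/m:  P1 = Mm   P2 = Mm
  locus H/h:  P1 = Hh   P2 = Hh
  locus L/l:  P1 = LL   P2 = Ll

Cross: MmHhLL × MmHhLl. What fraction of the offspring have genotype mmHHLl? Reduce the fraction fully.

P(mmHHLl) = 1/32

MmHhLL gametes: MHL×2, MhL×2, mHL×2, mhL×2
MmHhLl gametes: MHL×1, MHl×1, MhL×1, Mhl×1, mHL×1, mHl×1, mhL×1, mhl×1
MmHhLL×MmHhLl grid (8·8=64): MMHHLL=2 MMHHLl=2 MMHhLL=4 MMHhLl=4 MMhhLL=2 MMhhLl=2 MmHHLL=4 MmHHLl=4 MmHhLL=8 MmHhLl=8 MmhhLL=4 MmhhLl=4 mmHHLL=2 mmHHLl=2 mmHhLL=4 mmHhLl=4 mmhhLL=2 mmhhLl=2
mmHHLl hits 2/64; gcd=2; 2÷2/64÷2 = 1/32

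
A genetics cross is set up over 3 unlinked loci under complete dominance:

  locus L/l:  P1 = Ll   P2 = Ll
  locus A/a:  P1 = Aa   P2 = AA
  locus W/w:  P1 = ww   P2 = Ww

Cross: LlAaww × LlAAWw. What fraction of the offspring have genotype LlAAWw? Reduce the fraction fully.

LlAaww gametes: LAw×2, Law×2, lAw×2, law×2
LlAAWw gametes: LAW×2, LAw×2, lAW×2, lAw×2
LlAaww×LlAAWw grid (8·8=64): LLAAWw=4 LLAAww=4 LLAaWw=4 LLAaww=4 LlAAWw=8 LlAAww=8 LlAaWw=8 LlAaww=8 llAAWw=4 llAAww=4 llAaWw=4 llAaww=4
LlAAWw hits 8/64; gcd=8; 8÷8/64÷8 = 1/8

P(LlAAWw) = 1/8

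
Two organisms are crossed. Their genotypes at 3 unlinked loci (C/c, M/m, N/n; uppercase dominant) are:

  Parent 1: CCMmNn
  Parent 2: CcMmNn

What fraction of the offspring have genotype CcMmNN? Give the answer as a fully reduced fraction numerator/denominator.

P(CcMmNN) = 1/16

CCMmNn gametes: CMN×2, CMn×2, CmN×2, Cmn×2
CcMmNn gametes: CMN×1, CMn×1, CmN×1, Cmn×1, cMN×1, cMn×1, cmN×1, cmn×1
CCMmNn×CcMmNn grid (8·8=64): CCMMNN=2 CCMMNn=4 CCMMnn=2 CCMmNN=4 CCMmNn=8 CCMmnn=4 CCmmNN=2 CCmmNn=4 CCmmnn=2 CcMMNN=2 CcMMNn=4 CcMMnn=2 CcMmNN=4 CcMmNn=8 CcMmnn=4 CcmmNN=2 CcmmNn=4 Ccmmnn=2
CcMmNN hits 4/64; gcd=4; 4÷4/64÷4 = 1/16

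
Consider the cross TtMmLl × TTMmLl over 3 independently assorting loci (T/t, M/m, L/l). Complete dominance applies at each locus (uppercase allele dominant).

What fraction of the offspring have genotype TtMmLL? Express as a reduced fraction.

P(TtMmLL) = 1/16

TtMmLl gametes: TML×1, TMl×1, TmL×1, Tml×1, tML×1, tMl×1, tmL×1, tml×1
TTMmLl gametes: TML×2, TMl×2, TmL×2, Tml×2
TtMmLl×TTMmLl grid (8·8=64): TTMMLL=2 TTMMLl=4 TTMMll=2 TTMmLL=4 TTMmLl=8 TTMmll=4 TTmmLL=2 TTmmLl=4 TTmmll=2 TtMMLL=2 TtMMLl=4 TtMMll=2 TtMmLL=4 TtMmLl=8 TtMmll=4 TtmmLL=2 TtmmLl=4 Ttmmll=2
TtMmLL hits 4/64; gcd=4; 4÷4/64÷4 = 1/16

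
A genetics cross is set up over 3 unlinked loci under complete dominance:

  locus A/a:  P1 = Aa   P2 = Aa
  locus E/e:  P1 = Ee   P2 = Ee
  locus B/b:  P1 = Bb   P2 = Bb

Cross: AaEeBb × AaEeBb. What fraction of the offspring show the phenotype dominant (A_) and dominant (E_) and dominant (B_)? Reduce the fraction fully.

P(A_ E_ B_) = 27/64

AaEeBb gametes: AEB×1, AEb×1, AeB×1, Aeb×1, aEB×1, aEb×1, aeB×1, aeb×1
AaEeBb gametes: AEB×1, AEb×1, AeB×1, Aeb×1, aEB×1, aEb×1, aeB×1, aeb×1
AaEeBb×AaEeBb grid (8·8=64): AAEEBB=1 AAEEBb=2 AAEEbb=1 AAEeBB=2 AAEeBb=4 AAEebb=2 AAeeBB=1 AAeeBb=2 AAeebb=1 AaEEBB=2 AaEEBb=4 AaEEbb=2 AaEeBB=4 AaEeBb=8 AaEebb=4 AaeeBB=2 AaeeBb=4 Aaeebb=2 aaEEBB=1 aaEEBb=2 aaEEbb=1 aaEeBB=2 aaEeBb=4 aaEebb=2 aaeeBB=1 aaeeBb=2 aaeebb=1
A_ E_ B_ hits 27/64; gcd=1; 27÷1/64÷1 = 27/64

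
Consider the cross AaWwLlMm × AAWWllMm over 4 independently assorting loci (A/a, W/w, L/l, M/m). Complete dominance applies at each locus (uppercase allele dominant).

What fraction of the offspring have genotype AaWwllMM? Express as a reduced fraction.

P(AaWwllMM) = 1/32

AaWwLlMm gametes: AWLM×1, AWLm×1, AWlM×1, AWlm×1, AwLM×1, AwLm×1, AwlM×1, Awlm×1, aWLM×1, aWLm×1, aWlM×1, aWlm×1, awLM×1, awLm×1, awlM×1, awlm×1
AAWWllMm gametes: AWlM×8, AWlm×8
AaWwLlMm×AAWWllMm grid (16·16=256): AAWWLlMM=8 AAWWLlMm=16 AAWWLlmm=8 AAWWllMM=8 AAWWllMm=16 AAWWllmm=8 AAWwLlMM=8 AAWwLlMm=16 AAWwLlmm=8 AAWwllMM=8 AAWwllMm=16 AAWwllmm=8 AaWWLlMM=8 AaWWLlMm=16 AaWWLlmm=8 AaWWllMM=8 AaWWllMm=16 AaWWllmm=8 AaWwLlMM=8 AaWwLlMm=16 AaWwLlmm=8 AaWwllMM=8 AaWwllMm=16 AaWwllmm=8
AaWwllMM hits 8/256; gcd=8; 8÷8/256÷8 = 1/32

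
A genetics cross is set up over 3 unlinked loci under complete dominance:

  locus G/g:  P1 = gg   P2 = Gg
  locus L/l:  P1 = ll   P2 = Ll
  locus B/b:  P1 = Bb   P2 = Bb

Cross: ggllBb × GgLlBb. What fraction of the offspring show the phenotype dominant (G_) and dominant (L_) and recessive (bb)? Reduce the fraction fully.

P(G_ L_ bb) = 1/16

ggllBb gametes: glB×4, glb×4
GgLlBb gametes: GLB×1, GLb×1, GlB×1, Glb×1, gLB×1, gLb×1, glB×1, glb×1
ggllBb×GgLlBb grid (8·8=64): GgLlBB=4 GgLlBb=8 GgLlbb=4 GgllBB=4 GgllBb=8 Ggllbb=4 ggLlBB=4 ggLlBb=8 ggLlbb=4 ggllBB=4 ggllBb=8 ggllbb=4
G_ L_ bb hits 4/64; gcd=4; 4÷4/64÷4 = 1/16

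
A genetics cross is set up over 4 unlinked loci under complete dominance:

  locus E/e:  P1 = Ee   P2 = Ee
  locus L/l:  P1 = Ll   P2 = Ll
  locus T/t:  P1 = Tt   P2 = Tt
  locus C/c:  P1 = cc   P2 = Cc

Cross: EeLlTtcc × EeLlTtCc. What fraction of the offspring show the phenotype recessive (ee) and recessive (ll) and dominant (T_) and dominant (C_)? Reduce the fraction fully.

EeLlTtcc gametes: ELTc×2, ELtc×2, ElTc×2, Eltc×2, eLTc×2, eLtc×2, elTc×2, eltc×2
EeLlTtCc gametes: ELTC×1, ELTc×1, ELtC×1, ELtc×1, ElTC×1, ElTc×1, EltC×1, Eltc×1, eLTC×1, eLTc×1, eLtC×1, eLtc×1, elTC×1, elTc×1, eltC×1, eltc×1
EeLlTtcc×EeLlTtCc grid (16·16=256): EELLTTCc=2 EELLTTcc=2 EELLTtCc=4 EELLTtcc=4 EELLttCc=2 EELLttcc=2 EELlTTCc=4 EELlTTcc=4 EELlTtCc=8 EELlTtcc=8 EELlttCc=4 EELlttcc=4 EEllTTCc=2 EEllTTcc=2 EEllTtCc=4 EEllTtcc=4 EEllttCc=2 EEllttcc=2 EeLLTTCc=4 EeLLTTcc=4 EeLLTtCc=8 EeLLTtcc=8 EeLLttCc=4 EeLLttcc=4 EeLlTTCc=8 EeLlTTcc=8 EeLlTtCc=16 EeLlTtcc=16 EeLlttCc=8 EeLlttcc=8 EellTTCc=4 EellTTcc=4 EellTtCc=8 EellTtcc=8 EellttCc=4 Eellttcc=4 eeLLTTCc=2 eeLLTTcc=2 eeLLTtCc=4 eeLLTtcc=4 eeLLttCc=2 eeLLttcc=2 eeLlTTCc=4 eeLlTTcc=4 eeLlTtCc=8 eeLlTtcc=8 eeLlttCc=4 eeLlttcc=4 eellTTCc=2 eellTTcc=2 eellTtCc=4 eellTtcc=4 eellttCc=2 eellttcc=2
ee ll T_ C_ hits 6/256; gcd=2; 6÷2/256÷2 = 3/128

P(ee ll T_ C_) = 3/128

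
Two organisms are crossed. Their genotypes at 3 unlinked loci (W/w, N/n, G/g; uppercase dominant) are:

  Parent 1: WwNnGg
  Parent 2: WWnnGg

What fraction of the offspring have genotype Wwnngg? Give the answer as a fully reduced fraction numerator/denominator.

WwNnGg gametes: WNG×1, WNg×1, WnG×1, Wng×1, wNG×1, wNg×1, wnG×1, wng×1
WWnnGg gametes: WnG×4, Wng×4
WwNnGg×WWnnGg grid (8·8=64): WWNnGG=4 WWNnGg=8 WWNngg=4 WWnnGG=4 WWnnGg=8 WWnngg=4 WwNnGG=4 WwNnGg=8 WwNngg=4 WwnnGG=4 WwnnGg=8 Wwnngg=4
Wwnngg hits 4/64; gcd=4; 4÷4/64÷4 = 1/16

P(Wwnngg) = 1/16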